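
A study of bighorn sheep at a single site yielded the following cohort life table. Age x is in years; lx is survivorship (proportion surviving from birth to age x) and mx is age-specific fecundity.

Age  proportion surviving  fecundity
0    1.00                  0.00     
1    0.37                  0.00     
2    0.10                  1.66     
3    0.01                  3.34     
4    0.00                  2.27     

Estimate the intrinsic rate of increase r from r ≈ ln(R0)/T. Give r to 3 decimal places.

R0 = Σ lx·mx = 0 + 0 + 0.166 + 0.0334 + 0 = 0.1994
Σ x·lx·mx = 0.4322; T = 0.4322/0.1994 = 2.1675…
r ≈ ln(R0)/T = ln(0.1994)/2.1675… = -0.74392… → -0.744

-0.744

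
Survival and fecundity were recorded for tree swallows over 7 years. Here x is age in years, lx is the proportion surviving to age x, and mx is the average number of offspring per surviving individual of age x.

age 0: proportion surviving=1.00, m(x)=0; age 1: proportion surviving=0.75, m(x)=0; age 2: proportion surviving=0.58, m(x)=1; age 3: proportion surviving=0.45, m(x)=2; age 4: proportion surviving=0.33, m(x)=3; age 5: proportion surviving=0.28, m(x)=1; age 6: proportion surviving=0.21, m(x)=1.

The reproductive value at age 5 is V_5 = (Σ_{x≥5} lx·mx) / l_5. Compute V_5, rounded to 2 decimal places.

lx·mx for x ≥ 5: 0.28, 0.21 → sum = 0.49
V_5 = 0.49 / l_5 = 0.49 / 0.28 = 1.75 → 1.75

1.75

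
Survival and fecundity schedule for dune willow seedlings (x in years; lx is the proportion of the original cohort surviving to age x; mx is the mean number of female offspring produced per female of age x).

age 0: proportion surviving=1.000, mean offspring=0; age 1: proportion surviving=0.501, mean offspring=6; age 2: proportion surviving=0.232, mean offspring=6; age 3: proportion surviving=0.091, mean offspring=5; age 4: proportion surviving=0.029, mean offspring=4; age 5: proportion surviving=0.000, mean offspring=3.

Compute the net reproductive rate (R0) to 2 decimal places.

lx·mx by age: 0, 3.006, 1.392, 0.455, 0.116, 0
R0 = Σ lx·mx = 4.969 → 4.97

4.97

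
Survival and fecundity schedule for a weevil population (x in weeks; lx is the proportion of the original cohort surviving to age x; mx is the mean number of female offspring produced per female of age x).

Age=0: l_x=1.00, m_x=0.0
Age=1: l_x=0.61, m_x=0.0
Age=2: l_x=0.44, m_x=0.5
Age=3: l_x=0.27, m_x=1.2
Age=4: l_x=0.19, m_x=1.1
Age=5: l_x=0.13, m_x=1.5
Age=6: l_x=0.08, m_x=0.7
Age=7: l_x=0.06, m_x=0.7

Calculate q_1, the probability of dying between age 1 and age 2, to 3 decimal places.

q_1 = (l_1 − l_2) / l_1 = (0.61 − 0.44) / 0.61
     = 0.17 / 0.61 = 0.278689… → 0.279

0.279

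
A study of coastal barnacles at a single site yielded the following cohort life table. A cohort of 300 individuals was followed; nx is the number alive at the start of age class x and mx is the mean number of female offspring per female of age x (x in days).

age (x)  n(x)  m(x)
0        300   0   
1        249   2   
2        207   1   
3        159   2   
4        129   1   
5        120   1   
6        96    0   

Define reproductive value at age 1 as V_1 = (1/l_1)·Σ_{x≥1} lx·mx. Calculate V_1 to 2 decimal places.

lx = nx/n0 = nx/300: 1, 0.83, 0.69, 0.53, 0.43, 0.4, 0.32
lx·mx for x ≥ 1: 1.66, 0.69, 1.06, 0.43, 0.4, 0 → sum = 4.24
V_1 = 4.24 / l_1 = 4.24 / 0.83 = 5.108434… → 5.11

5.11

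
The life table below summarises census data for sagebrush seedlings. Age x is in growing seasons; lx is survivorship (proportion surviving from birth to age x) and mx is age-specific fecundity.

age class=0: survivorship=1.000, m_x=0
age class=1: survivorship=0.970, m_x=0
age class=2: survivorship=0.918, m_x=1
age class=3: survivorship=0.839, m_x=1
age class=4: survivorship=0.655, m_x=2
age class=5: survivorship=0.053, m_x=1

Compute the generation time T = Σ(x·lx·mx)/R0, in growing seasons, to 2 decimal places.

3.16

lx·mx: 0, 0, 0.918, 0.839, 1.31, 0.053 → R0 = 3.12
x·lx·mx: 0, 0, 1.836, 2.517, 5.24, 0.265 → Σ = 9.858
T = 9.858 / 3.12 = 3.159615… → 3.16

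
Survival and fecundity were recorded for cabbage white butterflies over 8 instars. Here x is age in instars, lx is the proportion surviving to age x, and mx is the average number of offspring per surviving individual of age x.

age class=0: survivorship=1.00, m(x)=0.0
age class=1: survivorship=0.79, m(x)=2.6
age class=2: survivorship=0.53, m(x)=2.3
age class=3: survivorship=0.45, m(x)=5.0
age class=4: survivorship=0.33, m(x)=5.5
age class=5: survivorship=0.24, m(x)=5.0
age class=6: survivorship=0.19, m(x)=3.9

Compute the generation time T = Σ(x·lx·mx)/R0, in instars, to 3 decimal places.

lx·mx: 0, 2.054, 1.219, 2.25, 1.815, 1.2, 0.741 → R0 = 9.279
x·lx·mx: 0, 2.054, 2.438, 6.75, 7.26, 6, 4.446 → Σ = 28.948
T = 28.948 / 9.279 = 3.119733… → 3.120

3.120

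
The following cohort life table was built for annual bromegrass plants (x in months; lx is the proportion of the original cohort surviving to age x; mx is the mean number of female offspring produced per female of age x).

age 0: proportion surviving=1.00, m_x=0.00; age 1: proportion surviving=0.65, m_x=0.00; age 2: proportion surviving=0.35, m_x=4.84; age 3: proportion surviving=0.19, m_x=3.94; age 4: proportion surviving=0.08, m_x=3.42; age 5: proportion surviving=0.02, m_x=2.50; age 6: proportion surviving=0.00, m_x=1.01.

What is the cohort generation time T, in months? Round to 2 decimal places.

2.52

lx·mx: 0, 0, 1.694, 0.7486, 0.2736, 0.05, 0 → R0 = 2.7662
x·lx·mx: 0, 0, 3.388, 2.2458, 1.0944, 0.25, 0 → Σ = 6.9782
T = 6.9782 / 2.7662 = 2.522666… → 2.52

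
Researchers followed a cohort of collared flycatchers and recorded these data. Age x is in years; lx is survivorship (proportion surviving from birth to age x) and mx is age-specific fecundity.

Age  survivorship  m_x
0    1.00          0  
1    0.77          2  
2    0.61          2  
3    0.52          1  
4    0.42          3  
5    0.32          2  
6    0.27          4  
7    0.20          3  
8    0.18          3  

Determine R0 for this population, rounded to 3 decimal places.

lx·mx by age: 0, 1.54, 1.22, 0.52, 1.26, 0.64, 1.08, 0.6, 0.54
R0 = Σ lx·mx = 7.4 → 7.400

7.400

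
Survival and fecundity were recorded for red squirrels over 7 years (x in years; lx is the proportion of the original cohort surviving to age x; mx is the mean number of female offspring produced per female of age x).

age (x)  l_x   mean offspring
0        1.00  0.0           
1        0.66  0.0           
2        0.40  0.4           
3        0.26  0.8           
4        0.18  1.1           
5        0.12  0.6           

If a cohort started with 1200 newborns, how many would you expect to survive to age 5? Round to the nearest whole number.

144

Expected survivors = N0 · l_5 = 1200 × 0.12 = 144 → 144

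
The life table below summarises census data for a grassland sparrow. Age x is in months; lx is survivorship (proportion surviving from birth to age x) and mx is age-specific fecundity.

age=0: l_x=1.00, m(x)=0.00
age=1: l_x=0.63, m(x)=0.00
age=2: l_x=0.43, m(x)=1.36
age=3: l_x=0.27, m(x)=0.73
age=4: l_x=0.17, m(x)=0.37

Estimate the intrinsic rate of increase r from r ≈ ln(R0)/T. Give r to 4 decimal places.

-0.0708

R0 = Σ lx·mx = 0 + 0 + 0.5848 + 0.1971 + 0.0629 = 0.8448
Σ x·lx·mx = 2.0125; T = 2.0125/0.8448 = 2.38222…
r ≈ ln(R0)/T = ln(0.8448)/2.38222… = -0.070798… → -0.0708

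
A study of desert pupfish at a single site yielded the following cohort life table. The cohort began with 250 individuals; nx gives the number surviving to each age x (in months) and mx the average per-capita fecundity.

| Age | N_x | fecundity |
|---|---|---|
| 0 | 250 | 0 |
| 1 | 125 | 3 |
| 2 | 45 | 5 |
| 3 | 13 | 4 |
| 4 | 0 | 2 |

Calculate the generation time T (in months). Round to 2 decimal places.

lx = nx/n0 = nx/250: 1, 0.5, 0.18, 0.052, 0
lx·mx: 0, 1.5, 0.9, 0.208, 0 → R0 = 2.608
x·lx·mx: 0, 1.5, 1.8, 0.624, 0 → Σ = 3.924
T = 3.924 / 2.608 = 1.504601… → 1.50

1.50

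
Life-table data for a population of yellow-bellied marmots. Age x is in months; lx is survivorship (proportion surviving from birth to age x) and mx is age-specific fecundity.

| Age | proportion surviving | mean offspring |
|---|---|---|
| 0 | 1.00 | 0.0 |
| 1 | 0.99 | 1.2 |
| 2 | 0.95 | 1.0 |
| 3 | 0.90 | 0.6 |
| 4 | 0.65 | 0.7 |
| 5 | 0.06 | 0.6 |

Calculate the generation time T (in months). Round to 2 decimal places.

2.12

lx·mx: 0, 1.188, 0.95, 0.54, 0.455, 0.036 → R0 = 3.169
x·lx·mx: 0, 1.188, 1.9, 1.62, 1.82, 0.18 → Σ = 6.708
T = 6.708 / 3.169 = 2.116756… → 2.12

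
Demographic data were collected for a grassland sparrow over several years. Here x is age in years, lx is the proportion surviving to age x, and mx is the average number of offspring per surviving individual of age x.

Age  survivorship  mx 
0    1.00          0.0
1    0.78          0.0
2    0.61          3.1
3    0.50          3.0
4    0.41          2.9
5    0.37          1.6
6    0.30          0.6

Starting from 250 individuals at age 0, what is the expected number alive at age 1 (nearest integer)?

Expected survivors = N0 · l_1 = 250 × 0.78 = 195 → 195

195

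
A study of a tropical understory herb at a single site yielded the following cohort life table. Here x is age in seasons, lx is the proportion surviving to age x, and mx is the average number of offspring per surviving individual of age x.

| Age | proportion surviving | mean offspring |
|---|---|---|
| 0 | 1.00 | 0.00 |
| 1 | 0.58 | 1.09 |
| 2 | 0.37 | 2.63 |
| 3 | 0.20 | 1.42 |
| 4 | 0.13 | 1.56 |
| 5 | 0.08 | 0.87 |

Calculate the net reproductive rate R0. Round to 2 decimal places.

2.16

lx·mx by age: 0, 0.6322, 0.9731, 0.284, 0.2028, 0.0696
R0 = Σ lx·mx = 2.1617 → 2.16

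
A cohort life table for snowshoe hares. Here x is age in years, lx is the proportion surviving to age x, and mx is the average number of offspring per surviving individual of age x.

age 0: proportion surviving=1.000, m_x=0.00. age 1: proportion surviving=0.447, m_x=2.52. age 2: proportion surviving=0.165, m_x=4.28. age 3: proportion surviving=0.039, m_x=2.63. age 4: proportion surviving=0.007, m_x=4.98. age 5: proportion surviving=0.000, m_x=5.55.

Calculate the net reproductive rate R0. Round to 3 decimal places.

lx·mx by age: 0, 1.12644, 0.7062, 0.10257, 0.03486, 0
R0 = Σ lx·mx = 1.97007 → 1.970

1.970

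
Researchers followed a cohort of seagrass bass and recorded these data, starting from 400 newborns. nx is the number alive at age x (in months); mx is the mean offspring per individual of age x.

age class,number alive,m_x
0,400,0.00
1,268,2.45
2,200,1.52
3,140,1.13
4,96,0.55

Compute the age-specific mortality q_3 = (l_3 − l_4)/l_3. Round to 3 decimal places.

0.314

lx = nx/n0 = nx/400: 1, 0.67, 0.5, 0.35, 0.24
q_3 = (l_3 − l_4) / l_3 = (0.35 − 0.24) / 0.35
     = 0.11 / 0.35 = 0.314286… → 0.314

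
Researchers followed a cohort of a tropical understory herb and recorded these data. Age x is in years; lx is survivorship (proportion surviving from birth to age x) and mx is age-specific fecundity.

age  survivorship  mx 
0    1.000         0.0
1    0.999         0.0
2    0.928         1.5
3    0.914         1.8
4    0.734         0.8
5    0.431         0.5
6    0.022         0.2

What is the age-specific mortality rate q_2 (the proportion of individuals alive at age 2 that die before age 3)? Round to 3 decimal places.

q_2 = (l_2 − l_3) / l_2 = (0.928 − 0.914) / 0.928
     = 0.014 / 0.928 = 0.015086… → 0.015

0.015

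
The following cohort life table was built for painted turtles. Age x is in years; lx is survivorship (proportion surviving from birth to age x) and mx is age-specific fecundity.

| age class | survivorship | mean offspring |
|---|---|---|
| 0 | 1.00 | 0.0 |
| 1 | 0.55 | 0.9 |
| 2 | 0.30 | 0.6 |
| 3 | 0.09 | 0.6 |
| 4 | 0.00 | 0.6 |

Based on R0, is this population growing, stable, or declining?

R0 = Σ lx·mx = 0 + 0.495 + 0.18 + 0.054 + 0 = 0.729
R0 < 1, so the population is declining.

declining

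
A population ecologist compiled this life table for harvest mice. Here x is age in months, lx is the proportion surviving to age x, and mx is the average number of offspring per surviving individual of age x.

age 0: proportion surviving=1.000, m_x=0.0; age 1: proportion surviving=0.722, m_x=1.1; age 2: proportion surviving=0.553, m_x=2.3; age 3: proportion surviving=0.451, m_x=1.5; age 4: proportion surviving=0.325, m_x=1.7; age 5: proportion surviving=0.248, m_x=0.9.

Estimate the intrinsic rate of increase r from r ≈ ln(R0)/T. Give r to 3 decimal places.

R0 = Σ lx·mx = 0 + 0.7942 + 1.2719 + 0.6765 + 0.5525 + 0.2232 = 3.5183
Σ x·lx·mx = 8.6935; T = 8.6935/3.5183 = 2.47094…
r ≈ ln(R0)/T = ln(3.5183)/2.47094… = 0.50911… → 0.509

0.509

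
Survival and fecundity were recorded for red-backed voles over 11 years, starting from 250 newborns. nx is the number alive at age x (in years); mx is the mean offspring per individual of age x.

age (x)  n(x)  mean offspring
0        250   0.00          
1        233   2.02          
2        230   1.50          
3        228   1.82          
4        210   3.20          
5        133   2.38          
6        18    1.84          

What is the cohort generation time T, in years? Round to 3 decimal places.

lx = nx/n0 = nx/250: 1, 0.932, 0.92, 0.912, 0.84, 0.532, 0.072
lx·mx: 0, 1.88264, 1.38, 1.65984, 2.688, 1.26616, 0.13248 → R0 = 9.00912
x·lx·mx: 0, 1.88264, 2.76, 4.97952, 10.752, 6.3308, 0.79488 → Σ = 27.49984
T = 27.49984 / 9.00912 = 3.052445… → 3.052

3.052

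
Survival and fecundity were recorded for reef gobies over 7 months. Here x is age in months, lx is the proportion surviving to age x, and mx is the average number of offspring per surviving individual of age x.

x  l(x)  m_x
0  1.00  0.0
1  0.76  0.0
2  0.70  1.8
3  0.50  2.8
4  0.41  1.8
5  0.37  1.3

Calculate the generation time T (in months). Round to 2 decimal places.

lx·mx: 0, 0, 1.26, 1.4, 0.738, 0.481 → R0 = 3.879
x·lx·mx: 0, 0, 2.52, 4.2, 2.952, 2.405 → Σ = 12.077
T = 12.077 / 3.879 = 3.113431… → 3.11

3.11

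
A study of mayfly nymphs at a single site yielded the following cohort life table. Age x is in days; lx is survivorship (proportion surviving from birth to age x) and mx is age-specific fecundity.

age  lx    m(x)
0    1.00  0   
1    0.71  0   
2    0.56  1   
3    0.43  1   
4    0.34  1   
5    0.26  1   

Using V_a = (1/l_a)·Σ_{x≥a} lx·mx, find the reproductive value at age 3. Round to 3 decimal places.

2.395

lx·mx for x ≥ 3: 0.43, 0.34, 0.26 → sum = 1.03
V_3 = 1.03 / l_3 = 1.03 / 0.43 = 2.395349… → 2.395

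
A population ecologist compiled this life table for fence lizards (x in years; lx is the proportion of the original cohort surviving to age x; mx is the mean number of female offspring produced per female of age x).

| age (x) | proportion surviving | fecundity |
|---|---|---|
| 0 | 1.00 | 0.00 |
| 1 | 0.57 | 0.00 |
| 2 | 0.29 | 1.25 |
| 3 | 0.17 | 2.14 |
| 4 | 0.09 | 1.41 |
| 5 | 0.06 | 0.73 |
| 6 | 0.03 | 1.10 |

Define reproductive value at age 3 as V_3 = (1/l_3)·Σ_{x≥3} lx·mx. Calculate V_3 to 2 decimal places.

lx·mx for x ≥ 3: 0.3638, 0.1269, 0.0438, 0.033 → sum = 0.5675
V_3 = 0.5675 / l_3 = 0.5675 / 0.17 = 3.338235… → 3.34

3.34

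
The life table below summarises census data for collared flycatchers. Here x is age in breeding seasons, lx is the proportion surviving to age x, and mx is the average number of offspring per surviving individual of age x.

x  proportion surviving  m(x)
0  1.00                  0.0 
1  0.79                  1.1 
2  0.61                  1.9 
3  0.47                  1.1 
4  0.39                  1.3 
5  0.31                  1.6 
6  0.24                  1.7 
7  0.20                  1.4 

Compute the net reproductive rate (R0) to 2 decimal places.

lx·mx by age: 0, 0.869, 1.159, 0.517, 0.507, 0.496, 0.408, 0.28
R0 = Σ lx·mx = 4.236 → 4.24

4.24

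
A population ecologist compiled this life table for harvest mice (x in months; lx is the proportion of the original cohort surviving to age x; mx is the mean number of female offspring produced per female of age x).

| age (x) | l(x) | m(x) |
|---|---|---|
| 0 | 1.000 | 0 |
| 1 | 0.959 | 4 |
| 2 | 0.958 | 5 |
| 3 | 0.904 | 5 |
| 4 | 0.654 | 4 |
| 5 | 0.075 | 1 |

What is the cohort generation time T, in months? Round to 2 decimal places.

2.39

lx·mx: 0, 3.836, 4.79, 4.52, 2.616, 0.075 → R0 = 15.837
x·lx·mx: 0, 3.836, 9.58, 13.56, 10.464, 0.375 → Σ = 37.815
T = 37.815 / 15.837 = 2.387763… → 2.39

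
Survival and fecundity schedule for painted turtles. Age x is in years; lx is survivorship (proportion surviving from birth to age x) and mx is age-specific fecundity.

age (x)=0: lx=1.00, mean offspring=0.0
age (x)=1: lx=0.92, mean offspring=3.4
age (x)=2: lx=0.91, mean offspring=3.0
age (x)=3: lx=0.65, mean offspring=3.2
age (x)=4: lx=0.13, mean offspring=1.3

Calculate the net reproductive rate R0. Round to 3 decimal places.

lx·mx by age: 0, 3.128, 2.73, 2.08, 0.169
R0 = Σ lx·mx = 8.107 → 8.107

8.107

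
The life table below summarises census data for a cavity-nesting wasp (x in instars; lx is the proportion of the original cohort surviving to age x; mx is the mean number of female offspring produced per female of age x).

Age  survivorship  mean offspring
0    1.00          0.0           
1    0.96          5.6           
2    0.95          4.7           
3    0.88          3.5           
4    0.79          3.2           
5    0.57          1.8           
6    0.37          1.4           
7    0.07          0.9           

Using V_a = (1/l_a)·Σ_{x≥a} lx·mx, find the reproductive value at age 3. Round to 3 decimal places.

8.199

lx·mx for x ≥ 3: 3.08, 2.528, 1.026, 0.518, 0.063 → sum = 7.215
V_3 = 7.215 / l_3 = 7.215 / 0.88 = 8.198864… → 8.199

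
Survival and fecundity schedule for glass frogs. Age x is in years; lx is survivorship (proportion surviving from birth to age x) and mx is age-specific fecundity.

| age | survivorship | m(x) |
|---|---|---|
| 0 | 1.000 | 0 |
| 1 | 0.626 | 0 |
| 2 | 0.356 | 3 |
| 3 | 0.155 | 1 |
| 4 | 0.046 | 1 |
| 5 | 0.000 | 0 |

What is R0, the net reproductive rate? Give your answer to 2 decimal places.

1.27

lx·mx by age: 0, 0, 1.068, 0.155, 0.046, 0
R0 = Σ lx·mx = 1.269 → 1.27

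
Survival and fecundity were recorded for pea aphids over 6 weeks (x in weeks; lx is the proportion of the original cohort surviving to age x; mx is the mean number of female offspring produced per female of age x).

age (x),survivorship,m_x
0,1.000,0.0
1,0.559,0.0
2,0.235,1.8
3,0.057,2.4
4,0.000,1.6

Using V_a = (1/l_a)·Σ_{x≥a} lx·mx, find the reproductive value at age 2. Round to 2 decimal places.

2.38

lx·mx for x ≥ 2: 0.423, 0.1368, 0 → sum = 0.5598
V_2 = 0.5598 / l_2 = 0.5598 / 0.235 = 2.382128… → 2.38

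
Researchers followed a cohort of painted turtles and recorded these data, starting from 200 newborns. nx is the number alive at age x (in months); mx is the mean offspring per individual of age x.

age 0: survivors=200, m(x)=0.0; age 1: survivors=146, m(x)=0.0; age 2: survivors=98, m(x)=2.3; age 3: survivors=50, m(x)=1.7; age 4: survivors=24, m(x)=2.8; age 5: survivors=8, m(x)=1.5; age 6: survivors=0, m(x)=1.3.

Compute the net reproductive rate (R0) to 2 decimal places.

1.95

lx = nx/n0 = nx/200: 1, 0.73, 0.49, 0.25, 0.12, 0.04, 0
lx·mx by age: 0, 0, 1.127, 0.425, 0.336, 0.06, 0
R0 = Σ lx·mx = 1.948 → 1.95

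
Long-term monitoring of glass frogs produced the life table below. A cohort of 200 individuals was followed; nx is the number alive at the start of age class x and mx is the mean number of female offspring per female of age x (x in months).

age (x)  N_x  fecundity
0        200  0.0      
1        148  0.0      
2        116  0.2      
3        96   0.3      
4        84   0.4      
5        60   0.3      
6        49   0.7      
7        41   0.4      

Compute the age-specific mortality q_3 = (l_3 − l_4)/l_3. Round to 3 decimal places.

lx = nx/n0 = nx/200: 1, 0.74, 0.58, 0.48, 0.42, 0.3, 0.245, 0.205
q_3 = (l_3 − l_4) / l_3 = (0.48 − 0.42) / 0.48
     = 0.06 / 0.48 = 0.125 → 0.125

0.125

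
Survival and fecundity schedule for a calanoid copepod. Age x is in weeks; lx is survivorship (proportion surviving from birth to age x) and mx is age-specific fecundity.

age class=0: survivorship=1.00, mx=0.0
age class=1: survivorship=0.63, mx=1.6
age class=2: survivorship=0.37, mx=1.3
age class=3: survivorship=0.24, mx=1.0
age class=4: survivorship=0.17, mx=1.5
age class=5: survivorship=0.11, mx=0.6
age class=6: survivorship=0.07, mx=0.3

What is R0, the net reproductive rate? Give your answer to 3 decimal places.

lx·mx by age: 0, 1.008, 0.481, 0.24, 0.255, 0.066, 0.021
R0 = Σ lx·mx = 2.071 → 2.071

2.071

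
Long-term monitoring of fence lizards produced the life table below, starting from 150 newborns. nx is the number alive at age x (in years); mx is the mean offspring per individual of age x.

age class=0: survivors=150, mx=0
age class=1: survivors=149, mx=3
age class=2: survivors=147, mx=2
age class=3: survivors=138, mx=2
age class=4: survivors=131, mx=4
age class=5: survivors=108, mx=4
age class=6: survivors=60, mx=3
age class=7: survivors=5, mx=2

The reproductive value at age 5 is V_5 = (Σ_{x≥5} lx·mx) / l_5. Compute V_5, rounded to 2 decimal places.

5.76

lx = nx/n0 = nx/150: 1, 0.99333…, 0.98, 0.92, 0.87333…, 0.72, 0.4, 0.03333…
lx·mx for x ≥ 5: 2.88, 1.2, 0.066667… → sum = 4.146667…
V_5 = 4.146667… / l_5 = 4.146667… / 0.72 = 5.759259… → 5.76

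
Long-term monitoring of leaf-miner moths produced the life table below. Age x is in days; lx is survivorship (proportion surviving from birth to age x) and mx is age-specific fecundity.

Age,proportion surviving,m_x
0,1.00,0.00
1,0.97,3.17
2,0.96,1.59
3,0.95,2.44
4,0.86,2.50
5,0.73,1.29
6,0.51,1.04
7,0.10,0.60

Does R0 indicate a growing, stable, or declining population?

growing

R0 = Σ lx·mx = 0 + 3.0749 + 1.5264 + 2.318 + 2.15 + 0.9417 + 0.5304 + 0.06 = 10.6014
R0 > 1, so the population is growing.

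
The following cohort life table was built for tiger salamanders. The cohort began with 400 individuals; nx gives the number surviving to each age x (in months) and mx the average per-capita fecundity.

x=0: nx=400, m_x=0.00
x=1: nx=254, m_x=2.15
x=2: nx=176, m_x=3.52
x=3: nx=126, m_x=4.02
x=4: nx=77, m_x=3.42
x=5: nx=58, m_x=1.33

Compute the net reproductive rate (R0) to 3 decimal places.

lx = nx/n0 = nx/400: 1, 0.635, 0.44, 0.315, 0.1925, 0.145
lx·mx by age: 0, 1.36525, 1.5488, 1.2663, 0.65835, 0.19285
R0 = Σ lx·mx = 5.03155 → 5.032

5.032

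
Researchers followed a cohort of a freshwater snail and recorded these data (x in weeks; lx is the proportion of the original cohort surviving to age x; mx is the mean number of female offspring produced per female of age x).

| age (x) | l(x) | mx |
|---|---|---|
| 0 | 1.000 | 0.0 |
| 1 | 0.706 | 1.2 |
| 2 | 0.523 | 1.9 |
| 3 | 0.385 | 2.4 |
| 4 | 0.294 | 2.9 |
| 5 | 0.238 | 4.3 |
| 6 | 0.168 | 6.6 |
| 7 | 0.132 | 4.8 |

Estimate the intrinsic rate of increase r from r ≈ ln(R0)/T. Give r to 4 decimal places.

R0 = Σ lx·mx = 0 + 0.8472 + 0.9937 + 0.924 + 0.8526 + 1.0234 + 1.1088 + 0.6336 = 6.3833
Σ x·lx·mx = 25.222; T = 25.222/6.3833 = 3.95125…
r ≈ ln(R0)/T = ln(6.3833)/3.95125… = 0.469139… → 0.4691

0.4691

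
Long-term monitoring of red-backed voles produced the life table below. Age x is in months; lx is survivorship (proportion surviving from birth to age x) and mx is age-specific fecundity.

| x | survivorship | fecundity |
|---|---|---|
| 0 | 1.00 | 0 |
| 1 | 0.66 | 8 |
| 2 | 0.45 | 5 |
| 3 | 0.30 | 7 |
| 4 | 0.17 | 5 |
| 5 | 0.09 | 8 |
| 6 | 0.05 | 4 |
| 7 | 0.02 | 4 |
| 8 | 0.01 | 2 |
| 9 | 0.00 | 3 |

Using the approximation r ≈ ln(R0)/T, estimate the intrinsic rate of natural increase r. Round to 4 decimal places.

1.1235

R0 = Σ lx·mx = 0 + 5.28 + 2.25 + 2.1 + 0.85 + 0.72 + 0.2 + 0.08 + 0.02 + 0 = 11.5
Σ x·lx·mx = 25; T = 25/11.5 = 2.17391…
r ≈ ln(R0)/T = ln(11.5)/2.17391… = 1.12348… → 1.1235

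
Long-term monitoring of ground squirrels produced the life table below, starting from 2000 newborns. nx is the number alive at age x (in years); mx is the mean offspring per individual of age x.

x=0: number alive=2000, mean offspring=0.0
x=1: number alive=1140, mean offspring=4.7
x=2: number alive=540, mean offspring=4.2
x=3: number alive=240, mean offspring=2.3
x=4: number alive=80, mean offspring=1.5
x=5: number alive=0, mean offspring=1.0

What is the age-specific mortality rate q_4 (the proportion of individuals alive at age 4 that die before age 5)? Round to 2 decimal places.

1.00

lx = nx/n0 = nx/2000: 1, 0.57, 0.27, 0.12, 0.04, 0
q_4 = (l_4 − l_5) / l_4 = (0.04 − 0) / 0.04
     = 0.04 / 0.04 = 1 → 1.00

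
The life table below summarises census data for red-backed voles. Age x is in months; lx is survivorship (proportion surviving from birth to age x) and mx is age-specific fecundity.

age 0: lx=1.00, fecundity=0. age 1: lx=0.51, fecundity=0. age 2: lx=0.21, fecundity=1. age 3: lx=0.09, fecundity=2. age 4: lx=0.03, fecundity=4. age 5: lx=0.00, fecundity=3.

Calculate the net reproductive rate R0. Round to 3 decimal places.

0.510

lx·mx by age: 0, 0, 0.21, 0.18, 0.12, 0
R0 = Σ lx·mx = 0.51 → 0.510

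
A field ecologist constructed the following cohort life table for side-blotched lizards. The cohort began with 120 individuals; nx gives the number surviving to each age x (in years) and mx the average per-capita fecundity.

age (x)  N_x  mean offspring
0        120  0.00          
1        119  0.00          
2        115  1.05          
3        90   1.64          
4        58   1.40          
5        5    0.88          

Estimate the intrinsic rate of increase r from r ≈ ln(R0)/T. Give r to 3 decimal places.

0.371

lx = nx/n0 = nx/120: 1, 0.99167…, 0.95833…, 0.75, 0.48333…, 0.04167…
R0 = Σ lx·mx = 0 + 0 + 1.00625… + 1.23 + 0.67667… + 0.03667… = 2.949583…
Σ x·lx·mx = 8.5925…; T = 8.5925…/2.949583… = 2.91312…
r ≈ ln(R0)/T = ln(2.949583…)/2.91312… = 0.37131… → 0.371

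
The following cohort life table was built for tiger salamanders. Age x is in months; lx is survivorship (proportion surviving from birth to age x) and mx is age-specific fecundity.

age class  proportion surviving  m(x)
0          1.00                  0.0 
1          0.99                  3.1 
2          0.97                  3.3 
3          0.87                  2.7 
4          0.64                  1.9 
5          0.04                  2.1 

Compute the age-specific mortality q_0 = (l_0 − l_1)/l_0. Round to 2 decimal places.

0.01

q_0 = (l_0 − l_1) / l_0 = (1 − 0.99) / 1
     = 0.01 / 1 = 0.01 → 0.01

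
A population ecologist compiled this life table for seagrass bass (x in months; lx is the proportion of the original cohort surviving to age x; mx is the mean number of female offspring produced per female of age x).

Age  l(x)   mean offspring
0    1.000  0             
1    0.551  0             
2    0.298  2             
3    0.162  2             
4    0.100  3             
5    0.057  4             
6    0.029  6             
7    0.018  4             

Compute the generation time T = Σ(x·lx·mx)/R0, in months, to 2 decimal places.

3.57

lx·mx: 0, 0, 0.596, 0.324, 0.3, 0.228, 0.174, 0.072 → R0 = 1.694
x·lx·mx: 0, 0, 1.192, 0.972, 1.2, 1.14, 1.044, 0.504 → Σ = 6.052
T = 6.052 / 1.694 = 3.572609… → 3.57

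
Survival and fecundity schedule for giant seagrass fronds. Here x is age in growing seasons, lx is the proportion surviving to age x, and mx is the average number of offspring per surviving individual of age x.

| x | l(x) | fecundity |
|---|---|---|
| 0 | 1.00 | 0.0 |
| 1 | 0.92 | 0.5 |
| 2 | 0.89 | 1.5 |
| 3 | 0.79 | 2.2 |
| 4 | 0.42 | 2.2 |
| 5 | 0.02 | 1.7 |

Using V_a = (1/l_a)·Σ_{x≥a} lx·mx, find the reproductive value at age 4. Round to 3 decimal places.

lx·mx for x ≥ 4: 0.924, 0.034 → sum = 0.958
V_4 = 0.958 / l_4 = 0.958 / 0.42 = 2.280952… → 2.281

2.281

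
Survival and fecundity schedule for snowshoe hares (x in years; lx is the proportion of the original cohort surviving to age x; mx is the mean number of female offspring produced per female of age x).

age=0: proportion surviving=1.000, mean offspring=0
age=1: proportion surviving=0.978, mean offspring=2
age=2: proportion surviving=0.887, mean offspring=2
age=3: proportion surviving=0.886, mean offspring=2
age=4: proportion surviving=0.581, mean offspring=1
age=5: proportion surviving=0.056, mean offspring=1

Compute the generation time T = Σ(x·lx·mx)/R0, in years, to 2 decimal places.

lx·mx: 0, 1.956, 1.774, 1.772, 0.581, 0.056 → R0 = 6.139
x·lx·mx: 0, 1.956, 3.548, 5.316, 2.324, 0.28 → Σ = 13.424
T = 13.424 / 6.139 = 2.186675… → 2.19

2.19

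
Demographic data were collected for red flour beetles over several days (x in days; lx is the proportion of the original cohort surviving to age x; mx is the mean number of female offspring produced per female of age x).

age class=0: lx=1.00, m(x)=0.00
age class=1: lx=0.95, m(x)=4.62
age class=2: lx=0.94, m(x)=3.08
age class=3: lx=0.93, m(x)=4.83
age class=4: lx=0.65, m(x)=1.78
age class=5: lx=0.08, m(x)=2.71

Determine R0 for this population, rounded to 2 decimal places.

13.15

lx·mx by age: 0, 4.389, 2.8952, 4.4919, 1.157, 0.2168
R0 = Σ lx·mx = 13.1499 → 13.15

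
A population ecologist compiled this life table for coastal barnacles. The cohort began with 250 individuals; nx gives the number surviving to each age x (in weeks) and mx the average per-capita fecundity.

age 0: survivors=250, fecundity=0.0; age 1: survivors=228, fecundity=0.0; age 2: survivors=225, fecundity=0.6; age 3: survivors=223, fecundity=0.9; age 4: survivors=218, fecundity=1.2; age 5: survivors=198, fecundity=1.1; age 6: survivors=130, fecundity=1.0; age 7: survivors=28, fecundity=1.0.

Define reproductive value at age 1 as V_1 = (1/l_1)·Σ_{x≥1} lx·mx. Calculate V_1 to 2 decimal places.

4.27

lx = nx/n0 = nx/250: 1, 0.912, 0.9, 0.892, 0.872, 0.792, 0.52, 0.112
lx·mx for x ≥ 1: 0, 0.54, 0.8028, 1.0464, 0.8712, 0.52, 0.112 → sum = 3.8924
V_1 = 3.8924 / l_1 = 3.8924 / 0.912 = 4.267982… → 4.27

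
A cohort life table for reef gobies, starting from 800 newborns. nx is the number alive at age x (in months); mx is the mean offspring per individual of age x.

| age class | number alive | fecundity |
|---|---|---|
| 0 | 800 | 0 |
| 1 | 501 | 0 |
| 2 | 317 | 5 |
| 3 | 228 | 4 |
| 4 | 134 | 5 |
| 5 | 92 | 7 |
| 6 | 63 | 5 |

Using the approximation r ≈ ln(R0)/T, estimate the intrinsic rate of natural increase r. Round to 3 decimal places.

0.494

lx = nx/n0 = nx/800: 1, 0.62625, 0.39625, 0.285, 0.1675, 0.115, 0.07875
R0 = Σ lx·mx = 0 + 0 + 1.98125 + 1.14 + 0.8375 + 0.805 + 0.39375 = 5.1575
Σ x·lx·mx = 17.12; T = 17.12/5.1575 = 3.31944…
r ≈ ln(R0)/T = ln(5.1575)/3.31944… = 0.4942… → 0.494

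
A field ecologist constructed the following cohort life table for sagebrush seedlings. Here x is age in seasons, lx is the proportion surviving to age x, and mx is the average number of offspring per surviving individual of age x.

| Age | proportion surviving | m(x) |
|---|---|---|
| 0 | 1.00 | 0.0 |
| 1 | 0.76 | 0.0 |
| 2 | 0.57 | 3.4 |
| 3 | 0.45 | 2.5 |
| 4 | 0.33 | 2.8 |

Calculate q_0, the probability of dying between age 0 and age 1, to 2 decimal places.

0.24

q_0 = (l_0 − l_1) / l_0 = (1 − 0.76) / 1
     = 0.24 / 1 = 0.24 → 0.24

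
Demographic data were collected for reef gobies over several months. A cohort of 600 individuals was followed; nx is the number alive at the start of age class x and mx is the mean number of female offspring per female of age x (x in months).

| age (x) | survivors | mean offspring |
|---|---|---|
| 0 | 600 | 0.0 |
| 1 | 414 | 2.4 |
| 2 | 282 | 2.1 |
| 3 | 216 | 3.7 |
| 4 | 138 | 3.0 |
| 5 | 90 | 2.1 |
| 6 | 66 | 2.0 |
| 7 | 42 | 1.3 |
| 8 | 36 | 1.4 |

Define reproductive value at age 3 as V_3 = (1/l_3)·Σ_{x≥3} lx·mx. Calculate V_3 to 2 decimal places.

7.59

lx = nx/n0 = nx/600: 1, 0.69, 0.47, 0.36, 0.23, 0.15, 0.11, 0.07, 0.06
lx·mx for x ≥ 3: 1.332, 0.69, 0.315, 0.22, 0.091, 0.084 → sum = 2.732
V_3 = 2.732 / l_3 = 2.732 / 0.36 = 7.588889… → 7.59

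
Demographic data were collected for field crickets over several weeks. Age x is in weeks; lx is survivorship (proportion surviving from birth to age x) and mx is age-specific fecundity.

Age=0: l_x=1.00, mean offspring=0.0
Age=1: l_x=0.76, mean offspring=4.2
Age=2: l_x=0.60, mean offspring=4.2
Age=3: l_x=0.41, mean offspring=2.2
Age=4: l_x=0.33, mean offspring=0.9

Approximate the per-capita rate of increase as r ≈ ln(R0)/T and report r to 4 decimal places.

1.1017

R0 = Σ lx·mx = 0 + 3.192 + 2.52 + 0.902 + 0.297 = 6.911
Σ x·lx·mx = 12.126; T = 12.126/6.911 = 1.75459…
r ≈ ln(R0)/T = ln(6.911)/1.75459… = 1.101744… → 1.1017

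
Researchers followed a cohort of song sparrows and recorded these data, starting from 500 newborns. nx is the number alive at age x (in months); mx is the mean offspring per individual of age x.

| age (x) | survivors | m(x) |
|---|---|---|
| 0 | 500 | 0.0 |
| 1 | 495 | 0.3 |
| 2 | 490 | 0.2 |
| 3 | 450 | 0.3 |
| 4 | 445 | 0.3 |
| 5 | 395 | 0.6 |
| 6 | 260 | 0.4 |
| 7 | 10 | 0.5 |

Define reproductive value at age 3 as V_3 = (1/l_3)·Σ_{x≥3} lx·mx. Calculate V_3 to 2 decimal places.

lx = nx/n0 = nx/500: 1, 0.99, 0.98, 0.9, 0.89, 0.79, 0.52, 0.02
lx·mx for x ≥ 3: 0.27, 0.267, 0.474, 0.208, 0.01 → sum = 1.229
V_3 = 1.229 / l_3 = 1.229 / 0.9 = 1.365556… → 1.37

1.37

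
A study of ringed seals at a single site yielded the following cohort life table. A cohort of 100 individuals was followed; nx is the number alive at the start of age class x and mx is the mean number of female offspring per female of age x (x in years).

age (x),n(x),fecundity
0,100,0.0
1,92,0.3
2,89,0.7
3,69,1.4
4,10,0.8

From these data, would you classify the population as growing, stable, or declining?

lx = nx/n0 = nx/100: 1, 0.92, 0.89, 0.69, 0.1
R0 = Σ lx·mx = 0 + 0.276 + 0.623 + 0.966 + 0.08 = 1.945
R0 > 1, so the population is growing.

growing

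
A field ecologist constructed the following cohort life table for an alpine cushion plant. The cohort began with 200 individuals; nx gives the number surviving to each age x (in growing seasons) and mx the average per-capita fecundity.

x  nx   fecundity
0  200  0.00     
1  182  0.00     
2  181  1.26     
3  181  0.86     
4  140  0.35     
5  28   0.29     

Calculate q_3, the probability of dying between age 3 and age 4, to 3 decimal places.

lx = nx/n0 = nx/200: 1, 0.91, 0.905, 0.905, 0.7, 0.14
q_3 = (l_3 − l_4) / l_3 = (0.905 − 0.7) / 0.905
     = 0.205 / 0.905 = 0.226519… → 0.227

0.227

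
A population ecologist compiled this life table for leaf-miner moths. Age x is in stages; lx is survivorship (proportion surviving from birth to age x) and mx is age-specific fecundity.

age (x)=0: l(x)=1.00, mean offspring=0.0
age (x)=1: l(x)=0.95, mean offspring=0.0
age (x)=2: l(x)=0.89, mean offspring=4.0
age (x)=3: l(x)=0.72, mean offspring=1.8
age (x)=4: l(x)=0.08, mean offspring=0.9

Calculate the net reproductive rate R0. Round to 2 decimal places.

lx·mx by age: 0, 0, 3.56, 1.296, 0.072
R0 = Σ lx·mx = 4.928 → 4.93

4.93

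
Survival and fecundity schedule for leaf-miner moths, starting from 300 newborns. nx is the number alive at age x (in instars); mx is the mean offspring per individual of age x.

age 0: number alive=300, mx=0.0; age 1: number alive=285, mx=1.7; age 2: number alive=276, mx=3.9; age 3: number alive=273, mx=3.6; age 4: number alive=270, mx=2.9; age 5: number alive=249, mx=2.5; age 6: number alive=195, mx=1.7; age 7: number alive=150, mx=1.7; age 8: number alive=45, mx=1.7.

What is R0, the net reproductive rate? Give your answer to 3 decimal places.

lx = nx/n0 = nx/300: 1, 0.95, 0.92, 0.91, 0.9, 0.83, 0.65, 0.5, 0.15
lx·mx by age: 0, 1.615, 3.588, 3.276, 2.61, 2.075, 1.105, 0.85, 0.255
R0 = Σ lx·mx = 15.374 → 15.374

15.374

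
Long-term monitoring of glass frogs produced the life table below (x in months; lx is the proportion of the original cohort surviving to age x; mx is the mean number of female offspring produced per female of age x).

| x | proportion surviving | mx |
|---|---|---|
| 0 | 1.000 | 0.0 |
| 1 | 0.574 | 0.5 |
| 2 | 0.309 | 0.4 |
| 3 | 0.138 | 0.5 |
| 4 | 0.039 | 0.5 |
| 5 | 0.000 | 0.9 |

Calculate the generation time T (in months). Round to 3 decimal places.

lx·mx: 0, 0.287, 0.1236, 0.069, 0.0195, 0 → R0 = 0.4991
x·lx·mx: 0, 0.287, 0.2472, 0.207, 0.078, 0 → Σ = 0.8192
T = 0.8192 / 0.4991 = 1.641354… → 1.641

1.641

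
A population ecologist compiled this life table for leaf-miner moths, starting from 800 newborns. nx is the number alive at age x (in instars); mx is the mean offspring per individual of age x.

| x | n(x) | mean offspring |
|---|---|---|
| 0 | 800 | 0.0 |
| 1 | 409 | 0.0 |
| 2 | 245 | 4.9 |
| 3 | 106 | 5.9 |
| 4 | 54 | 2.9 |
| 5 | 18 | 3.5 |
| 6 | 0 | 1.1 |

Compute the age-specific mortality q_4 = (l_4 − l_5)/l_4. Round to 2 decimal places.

lx = nx/n0 = nx/800: 1, 0.51125, 0.30625, 0.1325, 0.0675, 0.0225, 0
q_4 = (l_4 − l_5) / l_4 = (0.0675 − 0.0225) / 0.0675
     = 0.045 / 0.0675 = 0.666667… → 0.67

0.67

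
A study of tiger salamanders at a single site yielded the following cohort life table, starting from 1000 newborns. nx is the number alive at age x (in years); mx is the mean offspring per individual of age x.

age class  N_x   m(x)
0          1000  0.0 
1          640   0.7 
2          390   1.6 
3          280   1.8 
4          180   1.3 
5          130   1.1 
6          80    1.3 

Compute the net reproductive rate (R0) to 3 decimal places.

lx = nx/n0 = nx/1000: 1, 0.64, 0.39, 0.28, 0.18, 0.13, 0.08
lx·mx by age: 0, 0.448, 0.624, 0.504, 0.234, 0.143, 0.104
R0 = Σ lx·mx = 2.057 → 2.057

2.057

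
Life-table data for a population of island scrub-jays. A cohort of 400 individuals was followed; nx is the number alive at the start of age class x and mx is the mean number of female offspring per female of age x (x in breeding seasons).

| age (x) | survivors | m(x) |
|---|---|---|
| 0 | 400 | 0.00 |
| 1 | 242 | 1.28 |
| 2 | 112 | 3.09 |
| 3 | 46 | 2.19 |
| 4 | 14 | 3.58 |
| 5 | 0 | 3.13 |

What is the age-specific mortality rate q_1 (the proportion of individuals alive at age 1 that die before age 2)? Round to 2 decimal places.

lx = nx/n0 = nx/400: 1, 0.605, 0.28, 0.115, 0.035, 0
q_1 = (l_1 − l_2) / l_1 = (0.605 − 0.28) / 0.605
     = 0.325 / 0.605 = 0.53719… → 0.54

0.54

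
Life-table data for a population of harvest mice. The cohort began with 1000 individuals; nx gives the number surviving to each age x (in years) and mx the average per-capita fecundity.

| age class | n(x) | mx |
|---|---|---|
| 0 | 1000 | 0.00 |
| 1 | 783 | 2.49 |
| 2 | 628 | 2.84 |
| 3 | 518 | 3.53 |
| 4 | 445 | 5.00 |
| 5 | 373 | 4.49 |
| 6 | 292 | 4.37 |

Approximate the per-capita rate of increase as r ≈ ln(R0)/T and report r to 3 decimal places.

0.709

lx = nx/n0 = nx/1000: 1, 0.783, 0.628, 0.518, 0.445, 0.373, 0.292
R0 = Σ lx·mx = 0 + 1.94967 + 1.78352 + 1.82854 + 2.225 + 1.67477 + 1.27604 = 10.73754
Σ x·lx·mx = 35.93242; T = 35.93242/10.73754 = 3.34643…
r ≈ ln(R0)/T = ln(10.73754)/3.34643… = 0.70934… → 0.709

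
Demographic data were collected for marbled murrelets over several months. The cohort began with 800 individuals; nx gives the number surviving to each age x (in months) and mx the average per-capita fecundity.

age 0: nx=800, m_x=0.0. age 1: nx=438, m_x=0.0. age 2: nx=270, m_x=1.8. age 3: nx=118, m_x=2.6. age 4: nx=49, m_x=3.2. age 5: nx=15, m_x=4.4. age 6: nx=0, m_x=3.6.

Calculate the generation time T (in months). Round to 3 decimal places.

lx = nx/n0 = nx/800: 1, 0.5475, 0.3375, 0.1475, 0.06125, 0.01875, 0
lx·mx: 0, 0, 0.6075, 0.3835, 0.196, 0.0825, 0 → R0 = 1.2695
x·lx·mx: 0, 0, 1.215, 1.1505, 0.784, 0.4125, 0 → Σ = 3.562
T = 3.562 / 1.2695 = 2.805829… → 2.806

2.806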